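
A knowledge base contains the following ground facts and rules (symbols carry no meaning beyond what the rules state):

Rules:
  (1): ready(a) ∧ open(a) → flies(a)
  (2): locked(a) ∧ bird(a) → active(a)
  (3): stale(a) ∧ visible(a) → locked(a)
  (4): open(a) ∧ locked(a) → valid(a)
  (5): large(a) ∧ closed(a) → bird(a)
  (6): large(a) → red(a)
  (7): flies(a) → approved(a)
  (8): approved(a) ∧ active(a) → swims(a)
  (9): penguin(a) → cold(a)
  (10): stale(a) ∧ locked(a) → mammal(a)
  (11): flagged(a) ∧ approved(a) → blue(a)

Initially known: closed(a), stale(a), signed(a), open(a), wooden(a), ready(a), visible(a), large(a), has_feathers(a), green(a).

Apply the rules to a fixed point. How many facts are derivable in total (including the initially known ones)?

Round 1 fires (1), (3), (5), (6), giving flies(a), locked(a), bird(a), red(a).
Round 2 fires (2), (4), (7), (10), giving active(a), valid(a), approved(a), mammal(a).
Round 3 fires (8), giving swims(a).
Closure: {active(a), approved(a), bird(a), closed(a), flies(a), green(a), has_feathers(a), large(a), locked(a), mammal(a), open(a), ready(a), red(a), signed(a), stale(a), swims(a), valid(a), visible(a), wooden(a)} — 19 facts.

19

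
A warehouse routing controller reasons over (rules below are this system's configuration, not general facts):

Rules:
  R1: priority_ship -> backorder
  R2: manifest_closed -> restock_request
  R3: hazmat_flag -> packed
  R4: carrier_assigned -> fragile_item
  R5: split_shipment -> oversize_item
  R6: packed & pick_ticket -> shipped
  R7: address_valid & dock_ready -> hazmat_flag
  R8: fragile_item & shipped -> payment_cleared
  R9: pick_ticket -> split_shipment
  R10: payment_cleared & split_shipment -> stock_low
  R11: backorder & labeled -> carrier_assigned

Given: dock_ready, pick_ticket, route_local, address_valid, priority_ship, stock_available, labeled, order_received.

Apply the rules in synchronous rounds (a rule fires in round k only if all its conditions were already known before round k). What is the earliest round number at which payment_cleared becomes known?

Round 1 — R1, R7, R9, derive backorder, hazmat_flag, split_shipment.
Round 2 — R3, R5, R11, derive packed, oversize_item, carrier_assigned.
Round 3 — R4, R6, derive fragile_item, shipped.
Round 4 — R8, derive payment_cleared.
payment_cleared first appears in round 4.

4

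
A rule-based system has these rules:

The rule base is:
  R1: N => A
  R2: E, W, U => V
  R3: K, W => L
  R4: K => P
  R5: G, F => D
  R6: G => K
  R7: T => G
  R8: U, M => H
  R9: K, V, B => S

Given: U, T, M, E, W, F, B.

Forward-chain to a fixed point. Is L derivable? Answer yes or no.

Round 1 fires R2, R7, R8, giving V, G, H.
Round 2 fires R5, R6, giving D, K.
Round 3 fires R3, R4, R9, giving L, P, S.
L appears in round 3, so it is derivable.

yes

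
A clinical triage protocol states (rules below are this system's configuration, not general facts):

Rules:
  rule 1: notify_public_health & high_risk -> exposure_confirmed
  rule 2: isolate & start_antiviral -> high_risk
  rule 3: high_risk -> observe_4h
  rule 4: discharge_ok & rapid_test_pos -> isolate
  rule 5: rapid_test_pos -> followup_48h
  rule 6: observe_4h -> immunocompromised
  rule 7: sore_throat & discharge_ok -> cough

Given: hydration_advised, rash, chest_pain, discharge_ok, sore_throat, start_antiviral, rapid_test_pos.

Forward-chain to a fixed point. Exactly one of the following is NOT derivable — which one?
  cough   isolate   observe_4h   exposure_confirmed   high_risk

exposure_confirmed

[1] rule 4 [discharge_ok & rapid_test_pos -> isolate]; rule 5 [rapid_test_pos -> followup_48h]; rule 7 [sore_throat & discharge_ok -> cough]. ⇒ new: isolate, followup_48h, cough.
[2] rule 2 [isolate & start_antiviral -> high_risk]. ⇒ new: high_risk.
[3] rule 3 [high_risk -> observe_4h]. ⇒ new: observe_4h.
[4] rule 6 [observe_4h -> immunocompromised]. ⇒ new: immunocompromised.
Derived: observe_4h (round 3), cough (round 1), isolate (round 1), high_risk (round 2). exposure_confirmed never appears in any round.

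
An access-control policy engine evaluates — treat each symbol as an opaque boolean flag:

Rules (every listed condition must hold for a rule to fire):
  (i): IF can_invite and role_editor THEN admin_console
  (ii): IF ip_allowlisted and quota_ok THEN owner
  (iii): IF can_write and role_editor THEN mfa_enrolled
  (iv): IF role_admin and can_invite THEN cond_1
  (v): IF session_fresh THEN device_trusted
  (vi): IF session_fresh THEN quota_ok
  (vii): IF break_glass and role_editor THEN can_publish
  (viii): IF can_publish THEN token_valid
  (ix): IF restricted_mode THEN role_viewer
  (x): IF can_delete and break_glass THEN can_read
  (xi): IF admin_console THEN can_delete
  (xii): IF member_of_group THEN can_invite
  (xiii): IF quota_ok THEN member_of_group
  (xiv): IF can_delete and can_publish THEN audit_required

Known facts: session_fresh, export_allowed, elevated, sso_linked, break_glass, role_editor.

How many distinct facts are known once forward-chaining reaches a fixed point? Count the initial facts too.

Round 1 fires (v), (vi), (vii), giving device_trusted, quota_ok, can_publish.
Round 2 fires (viii), (xiii), giving token_valid, member_of_group.
Round 3 fires (xii), giving can_invite.
Round 4 fires (i), giving admin_console.
Round 5 fires (xi), giving can_delete.
Round 6 fires (x), (xiv), giving can_read, audit_required.
Closure: {admin_console, audit_required, break_glass, can_delete, can_invite, can_publish, can_read, device_trusted, elevated, export_allowed, member_of_group, quota_ok, role_editor, session_fresh, sso_linked, token_valid} — 16 facts.

16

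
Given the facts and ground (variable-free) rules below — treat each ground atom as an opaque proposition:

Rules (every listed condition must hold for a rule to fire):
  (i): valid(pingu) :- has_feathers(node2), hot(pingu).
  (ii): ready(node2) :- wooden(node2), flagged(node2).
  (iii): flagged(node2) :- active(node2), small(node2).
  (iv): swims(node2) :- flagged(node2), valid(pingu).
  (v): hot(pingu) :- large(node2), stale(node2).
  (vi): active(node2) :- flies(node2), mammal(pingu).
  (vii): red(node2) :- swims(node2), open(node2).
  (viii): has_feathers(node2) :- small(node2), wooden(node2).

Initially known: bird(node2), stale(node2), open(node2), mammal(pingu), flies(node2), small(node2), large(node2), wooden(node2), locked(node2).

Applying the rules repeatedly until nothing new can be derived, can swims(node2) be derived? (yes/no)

[1] (v) [hot(pingu) :- large(node2), stale(node2).]; (vi) [active(node2) :- flies(node2), mammal(pingu).]; (viii) [has_feathers(node2) :- small(node2), wooden(node2).]. ⇒ new: hot(pingu), active(node2), has_feathers(node2).
[2] (i) [valid(pingu) :- has_feathers(node2), hot(pingu).]; (iii) [flagged(node2) :- active(node2), small(node2).]. ⇒ new: valid(pingu), flagged(node2).
[3] (ii) [ready(node2) :- wooden(node2), flagged(node2).]; (iv) [swims(node2) :- flagged(node2), valid(pingu).]. ⇒ new: ready(node2), swims(node2).
[4] (vii) [red(node2) :- swims(node2), open(node2).]. ⇒ new: red(node2).
swims(node2) appears in round 3, so it is derivable.

yes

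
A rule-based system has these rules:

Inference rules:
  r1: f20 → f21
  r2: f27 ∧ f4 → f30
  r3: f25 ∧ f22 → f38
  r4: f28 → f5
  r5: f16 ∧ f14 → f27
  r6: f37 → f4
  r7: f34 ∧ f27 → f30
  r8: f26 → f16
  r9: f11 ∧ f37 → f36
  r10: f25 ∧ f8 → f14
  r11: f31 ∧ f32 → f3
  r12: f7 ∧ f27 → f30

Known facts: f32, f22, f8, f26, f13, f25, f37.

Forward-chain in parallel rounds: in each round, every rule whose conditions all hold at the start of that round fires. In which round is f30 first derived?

3

[1] r3 [f25 ∧ f22 → f38]; r6 [f37 → f4]; r8 [f26 → f16]; r10 [f25 ∧ f8 → f14]. ⇒ new: f38, f4, f16, f14.
[2] r5 [f16 ∧ f14 → f27]. ⇒ new: f27.
[3] r2 [f27 ∧ f4 → f30]. ⇒ new: f30.
f30 first appears in round 3.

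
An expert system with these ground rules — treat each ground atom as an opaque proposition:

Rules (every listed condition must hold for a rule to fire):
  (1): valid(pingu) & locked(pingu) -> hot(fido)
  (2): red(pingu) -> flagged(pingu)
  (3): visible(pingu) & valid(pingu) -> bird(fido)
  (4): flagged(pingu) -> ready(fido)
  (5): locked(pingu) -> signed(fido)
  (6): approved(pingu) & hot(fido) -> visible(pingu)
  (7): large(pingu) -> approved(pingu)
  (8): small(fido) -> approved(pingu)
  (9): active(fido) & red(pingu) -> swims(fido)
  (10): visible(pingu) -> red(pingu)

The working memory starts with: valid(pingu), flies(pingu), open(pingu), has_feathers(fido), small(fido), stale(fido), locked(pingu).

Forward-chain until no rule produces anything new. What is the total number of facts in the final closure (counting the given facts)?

15

Round 1 — (1), (5), (8), derive hot(fido), signed(fido), approved(pingu).
Round 2 — (6), derive visible(pingu).
Round 3 — (3), (10), derive bird(fido), red(pingu).
Round 4 — (2), derive flagged(pingu).
Round 5 — (4), derive ready(fido).
Closure: {approved(pingu), bird(fido), flagged(pingu), flies(pingu), has_feathers(fido), hot(fido), locked(pingu), open(pingu), ready(fido), red(pingu), signed(fido), small(fido), stale(fido), valid(pingu), visible(pingu)} — 15 facts.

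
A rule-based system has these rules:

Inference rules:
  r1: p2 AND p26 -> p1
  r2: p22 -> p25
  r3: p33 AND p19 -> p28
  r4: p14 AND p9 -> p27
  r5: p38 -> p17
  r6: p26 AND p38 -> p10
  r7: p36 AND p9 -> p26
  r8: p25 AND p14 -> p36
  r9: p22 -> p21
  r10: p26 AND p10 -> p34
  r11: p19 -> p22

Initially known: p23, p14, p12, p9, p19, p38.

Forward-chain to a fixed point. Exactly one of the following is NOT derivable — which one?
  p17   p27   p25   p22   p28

p28

Round 1 — r4, r5, r11, derive p27, p17, p22.
Round 2 — r2, r9, derive p25, p21.
Round 3 — r8, derive p36.
Round 4 — r7, derive p26.
Round 5 — r6, derive p10.
Round 6 — r10, derive p34.
Derived: p17 (round 1), p27 (round 1), p22 (round 1), p25 (round 2). p28 never appears in any round.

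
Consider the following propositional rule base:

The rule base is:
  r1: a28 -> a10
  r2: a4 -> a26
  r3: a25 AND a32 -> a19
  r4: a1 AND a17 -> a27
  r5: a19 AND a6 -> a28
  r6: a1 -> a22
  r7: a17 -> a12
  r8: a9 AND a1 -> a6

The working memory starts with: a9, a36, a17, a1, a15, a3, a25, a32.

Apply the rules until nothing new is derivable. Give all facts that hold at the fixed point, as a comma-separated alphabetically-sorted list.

Round 1 — r3, r4, r6, r7, r8, derive a19, a27, a22, a12, a6.
Round 2 — r5, derive a28.
Round 3 — r1, derive a10.

a1, a10, a12, a15, a17, a19, a22, a25, a27, a28, a3, a32, a36, a6, a9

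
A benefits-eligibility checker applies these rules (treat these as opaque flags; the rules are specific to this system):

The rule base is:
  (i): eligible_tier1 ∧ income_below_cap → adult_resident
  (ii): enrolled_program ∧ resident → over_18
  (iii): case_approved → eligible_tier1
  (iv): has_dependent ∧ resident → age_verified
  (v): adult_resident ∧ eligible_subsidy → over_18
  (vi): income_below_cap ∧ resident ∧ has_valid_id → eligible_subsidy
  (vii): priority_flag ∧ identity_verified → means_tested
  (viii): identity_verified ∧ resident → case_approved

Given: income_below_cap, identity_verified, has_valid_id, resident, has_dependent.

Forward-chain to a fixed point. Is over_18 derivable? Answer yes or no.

Round 1: (iv) [has_dependent ∧ resident → age_verified]; (vi) [income_below_cap ∧ resident ∧ has_valid_id → eligible_subsidy]; (viii) [identity_verified ∧ resident → case_approved]. New: age_verified, eligible_subsidy, case_approved.
Round 2: (iii) [case_approved → eligible_tier1]. New: eligible_tier1.
Round 3: (i) [eligible_tier1 ∧ income_below_cap → adult_resident]. New: adult_resident.
Round 4: (v) [adult_resident ∧ eligible_subsidy → over_18]. New: over_18.
over_18 appears in round 4, so it is derivable.

yes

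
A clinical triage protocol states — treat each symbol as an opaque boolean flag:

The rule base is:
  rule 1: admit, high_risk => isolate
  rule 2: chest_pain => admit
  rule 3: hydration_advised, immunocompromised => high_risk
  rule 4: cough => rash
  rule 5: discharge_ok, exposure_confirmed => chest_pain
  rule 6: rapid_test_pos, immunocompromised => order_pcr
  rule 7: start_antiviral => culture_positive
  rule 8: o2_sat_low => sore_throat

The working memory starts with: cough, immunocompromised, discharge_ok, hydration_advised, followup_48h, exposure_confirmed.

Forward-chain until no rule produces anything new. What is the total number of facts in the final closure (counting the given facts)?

[1] rule 3 [hydration_advised, immunocompromised => high_risk]; rule 4 [cough => rash]; rule 5 [discharge_ok, exposure_confirmed => chest_pain]. ⇒ new: high_risk, rash, chest_pain.
[2] rule 2 [chest_pain => admit]. ⇒ new: admit.
[3] rule 1 [admit, high_risk => isolate]. ⇒ new: isolate.
Closure: {admit, chest_pain, cough, discharge_ok, exposure_confirmed, followup_48h, high_risk, hydration_advised, immunocompromised, isolate, rash} — 11 facts.

11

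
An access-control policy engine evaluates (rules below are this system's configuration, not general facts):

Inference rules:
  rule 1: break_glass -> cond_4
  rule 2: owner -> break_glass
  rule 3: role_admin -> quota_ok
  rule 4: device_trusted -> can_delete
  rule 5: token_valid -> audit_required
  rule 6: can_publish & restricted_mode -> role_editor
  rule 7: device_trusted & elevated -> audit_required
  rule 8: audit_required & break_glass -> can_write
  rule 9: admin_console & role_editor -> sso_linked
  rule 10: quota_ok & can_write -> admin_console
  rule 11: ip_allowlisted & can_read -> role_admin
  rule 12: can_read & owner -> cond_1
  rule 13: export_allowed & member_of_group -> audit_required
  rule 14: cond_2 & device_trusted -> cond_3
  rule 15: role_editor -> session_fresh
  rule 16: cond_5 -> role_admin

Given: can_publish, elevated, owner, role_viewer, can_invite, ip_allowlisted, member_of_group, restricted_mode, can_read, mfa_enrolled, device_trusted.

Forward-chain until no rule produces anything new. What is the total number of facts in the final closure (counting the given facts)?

Round 1: rule 2 [owner -> break_glass]; rule 4 [device_trusted -> can_delete]; rule 6 [can_publish & restricted_mode -> role_editor]; rule 7 [device_trusted & elevated -> audit_required]; rule 11 [ip_allowlisted & can_read -> role_admin]; rule 12 [can_read & owner -> cond_1]. Adds break_glass, can_delete, role_editor, audit_required, role_admin, cond_1.
Round 2: rule 1 [break_glass -> cond_4]; rule 3 [role_admin -> quota_ok]; rule 8 [audit_required & break_glass -> can_write]; rule 15 [role_editor -> session_fresh]. Adds cond_4, quota_ok, can_write, session_fresh.
Round 3: rule 10 [quota_ok & can_write -> admin_console]. Adds admin_console.
Round 4: rule 9 [admin_console & role_editor -> sso_linked]. Adds sso_linked.
Closure: {admin_console, audit_required, break_glass, can_delete, can_invite, can_publish, can_read, can_write, cond_1, cond_4, device_trusted, elevated, ip_allowlisted, member_of_group, mfa_enrolled, owner, quota_ok, restricted_mode, role_admin, role_editor, role_viewer, session_fresh, sso_linked} — 23 facts.

23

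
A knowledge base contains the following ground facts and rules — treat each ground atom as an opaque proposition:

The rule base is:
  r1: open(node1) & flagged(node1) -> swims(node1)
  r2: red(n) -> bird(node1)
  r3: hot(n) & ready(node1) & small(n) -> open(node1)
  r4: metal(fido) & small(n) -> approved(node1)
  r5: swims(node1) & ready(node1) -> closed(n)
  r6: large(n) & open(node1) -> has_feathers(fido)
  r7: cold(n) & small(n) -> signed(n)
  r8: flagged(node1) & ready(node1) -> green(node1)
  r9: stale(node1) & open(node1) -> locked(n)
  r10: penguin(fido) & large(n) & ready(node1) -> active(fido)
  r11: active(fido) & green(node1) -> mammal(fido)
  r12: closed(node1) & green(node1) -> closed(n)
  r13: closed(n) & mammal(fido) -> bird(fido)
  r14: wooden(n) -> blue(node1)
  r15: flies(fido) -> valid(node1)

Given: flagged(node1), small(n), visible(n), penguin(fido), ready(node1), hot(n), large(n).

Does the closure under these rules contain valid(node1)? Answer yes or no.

[1] r3 [hot(n) & ready(node1) & small(n) -> open(node1)]; r8 [flagged(node1) & ready(node1) -> green(node1)]; r10 [penguin(fido) & large(n) & ready(node1) -> active(fido)]. ⇒ new: open(node1), green(node1), active(fido).
[2] r1 [open(node1) & flagged(node1) -> swims(node1)]; r6 [large(n) & open(node1) -> has_feathers(fido)]; r11 [active(fido) & green(node1) -> mammal(fido)]. ⇒ new: swims(node1), has_feathers(fido), mammal(fido).
[3] r5 [swims(node1) & ready(node1) -> closed(n)]. ⇒ new: closed(n).
[4] r13 [closed(n) & mammal(fido) -> bird(fido)]. ⇒ new: bird(fido).
Fixed point reached. valid(node1) is concluded only by r15; r15 needs flies(fido) (never derived).

no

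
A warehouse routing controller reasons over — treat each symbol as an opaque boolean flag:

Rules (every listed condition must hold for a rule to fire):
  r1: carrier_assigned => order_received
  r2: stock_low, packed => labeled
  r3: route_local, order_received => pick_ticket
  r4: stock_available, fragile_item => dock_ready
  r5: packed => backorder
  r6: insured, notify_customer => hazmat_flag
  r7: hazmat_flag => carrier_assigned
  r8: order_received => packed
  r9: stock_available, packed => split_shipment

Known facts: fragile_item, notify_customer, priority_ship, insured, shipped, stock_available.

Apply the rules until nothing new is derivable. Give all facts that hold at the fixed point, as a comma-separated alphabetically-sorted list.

Round 1: r4 [stock_available, fragile_item => dock_ready]; r6 [insured, notify_customer => hazmat_flag]. New: dock_ready, hazmat_flag.
Round 2: r7 [hazmat_flag => carrier_assigned]. New: carrier_assigned.
Round 3: r1 [carrier_assigned => order_received]. New: order_received.
Round 4: r8 [order_received => packed]. New: packed.
Round 5: r5 [packed => backorder]; r9 [stock_available, packed => split_shipment]. New: backorder, split_shipment.

backorder, carrier_assigned, dock_ready, fragile_item, hazmat_flag, insured, notify_customer, order_received, packed, priority_ship, shipped, split_shipment, stock_available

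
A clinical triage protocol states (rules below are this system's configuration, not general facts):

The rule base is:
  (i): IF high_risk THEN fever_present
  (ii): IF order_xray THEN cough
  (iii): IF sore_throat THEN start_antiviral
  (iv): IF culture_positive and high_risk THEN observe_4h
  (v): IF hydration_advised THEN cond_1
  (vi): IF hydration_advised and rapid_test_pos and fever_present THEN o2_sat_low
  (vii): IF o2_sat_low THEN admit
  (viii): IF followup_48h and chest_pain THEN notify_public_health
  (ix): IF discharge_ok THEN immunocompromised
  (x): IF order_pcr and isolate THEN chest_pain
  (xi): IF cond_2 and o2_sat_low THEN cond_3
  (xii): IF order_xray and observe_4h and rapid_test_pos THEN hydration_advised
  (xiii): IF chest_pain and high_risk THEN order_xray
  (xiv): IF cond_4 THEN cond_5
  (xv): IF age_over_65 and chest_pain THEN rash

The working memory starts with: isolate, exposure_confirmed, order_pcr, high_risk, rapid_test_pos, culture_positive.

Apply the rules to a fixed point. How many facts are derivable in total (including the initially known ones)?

Round 1: (i) [IF high_risk THEN fever_present]; (iv) [IF culture_positive and high_risk THEN observe_4h]; (x) [IF order_pcr and isolate THEN chest_pain]. Adds fever_present, observe_4h, chest_pain.
Round 2: (xiii) [IF chest_pain and high_risk THEN order_xray]. Adds order_xray.
Round 3: (ii) [IF order_xray THEN cough]; (xii) [IF order_xray and observe_4h and rapid_test_pos THEN hydration_advised]. Adds cough, hydration_advised.
Round 4: (v) [IF hydration_advised THEN cond_1]; (vi) [IF hydration_advised and rapid_test_pos and fever_present THEN o2_sat_low]. Adds cond_1, o2_sat_low.
Round 5: (vii) [IF o2_sat_low THEN admit]. Adds admit.
Closure: {admit, chest_pain, cond_1, cough, culture_positive, exposure_confirmed, fever_present, high_risk, hydration_advised, isolate, o2_sat_low, observe_4h, order_pcr, order_xray, rapid_test_pos} — 15 facts.

15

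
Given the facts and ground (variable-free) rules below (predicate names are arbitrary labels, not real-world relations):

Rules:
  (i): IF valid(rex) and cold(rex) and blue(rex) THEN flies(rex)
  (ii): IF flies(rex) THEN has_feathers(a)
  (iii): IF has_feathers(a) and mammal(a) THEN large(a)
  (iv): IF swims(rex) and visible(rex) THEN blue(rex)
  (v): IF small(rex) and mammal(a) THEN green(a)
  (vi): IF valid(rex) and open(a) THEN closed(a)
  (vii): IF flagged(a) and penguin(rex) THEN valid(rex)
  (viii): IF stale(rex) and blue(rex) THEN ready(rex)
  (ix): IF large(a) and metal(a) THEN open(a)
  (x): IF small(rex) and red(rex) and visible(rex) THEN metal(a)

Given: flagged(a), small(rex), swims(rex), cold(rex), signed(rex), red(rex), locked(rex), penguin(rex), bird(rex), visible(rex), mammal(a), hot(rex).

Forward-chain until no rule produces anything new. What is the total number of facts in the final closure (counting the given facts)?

Round 1 — (iv), (v), (vii), (x), derive blue(rex), green(a), valid(rex), metal(a).
Round 2 — (i), derive flies(rex).
Round 3 — (ii), derive has_feathers(a).
Round 4 — (iii), derive large(a).
Round 5 — (ix), derive open(a).
Round 6 — (vi), derive closed(a).
Closure: {bird(rex), blue(rex), closed(a), cold(rex), flagged(a), flies(rex), green(a), has_feathers(a), hot(rex), large(a), locked(rex), mammal(a), metal(a), open(a), penguin(rex), red(rex), signed(rex), small(rex), swims(rex), valid(rex), visible(rex)} — 21 facts.

21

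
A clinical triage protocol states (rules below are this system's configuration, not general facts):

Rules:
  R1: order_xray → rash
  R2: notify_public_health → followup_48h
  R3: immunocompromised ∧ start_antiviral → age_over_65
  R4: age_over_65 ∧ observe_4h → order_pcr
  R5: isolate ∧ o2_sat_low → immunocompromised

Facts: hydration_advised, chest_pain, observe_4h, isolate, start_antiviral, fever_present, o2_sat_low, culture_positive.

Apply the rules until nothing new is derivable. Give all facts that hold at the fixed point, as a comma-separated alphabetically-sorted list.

age_over_65, chest_pain, culture_positive, fever_present, hydration_advised, immunocompromised, isolate, o2_sat_low, observe_4h, order_pcr, start_antiviral

[1] R5 [isolate ∧ o2_sat_low → immunocompromised]. ⇒ new: immunocompromised.
[2] R3 [immunocompromised ∧ start_antiviral → age_over_65]. ⇒ new: age_over_65.
[3] R4 [age_over_65 ∧ observe_4h → order_pcr]. ⇒ new: order_pcr.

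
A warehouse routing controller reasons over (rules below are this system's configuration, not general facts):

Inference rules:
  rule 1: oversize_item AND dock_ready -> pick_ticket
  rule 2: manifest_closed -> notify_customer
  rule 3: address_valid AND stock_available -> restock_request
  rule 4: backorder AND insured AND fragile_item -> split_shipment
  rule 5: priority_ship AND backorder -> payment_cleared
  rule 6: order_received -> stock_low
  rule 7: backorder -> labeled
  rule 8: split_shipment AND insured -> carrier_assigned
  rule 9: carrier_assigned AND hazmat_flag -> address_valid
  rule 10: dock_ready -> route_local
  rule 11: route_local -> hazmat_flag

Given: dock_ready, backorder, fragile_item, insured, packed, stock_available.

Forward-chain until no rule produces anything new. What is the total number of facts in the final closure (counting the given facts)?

13

Round 1 fires rule 4, rule 7, rule 10, giving split_shipment, labeled, route_local.
Round 2 fires rule 8, rule 11, giving carrier_assigned, hazmat_flag.
Round 3 fires rule 9, giving address_valid.
Round 4 fires rule 3, giving restock_request.
Closure: {address_valid, backorder, carrier_assigned, dock_ready, fragile_item, hazmat_flag, insured, labeled, packed, restock_request, route_local, split_shipment, stock_available} — 13 facts.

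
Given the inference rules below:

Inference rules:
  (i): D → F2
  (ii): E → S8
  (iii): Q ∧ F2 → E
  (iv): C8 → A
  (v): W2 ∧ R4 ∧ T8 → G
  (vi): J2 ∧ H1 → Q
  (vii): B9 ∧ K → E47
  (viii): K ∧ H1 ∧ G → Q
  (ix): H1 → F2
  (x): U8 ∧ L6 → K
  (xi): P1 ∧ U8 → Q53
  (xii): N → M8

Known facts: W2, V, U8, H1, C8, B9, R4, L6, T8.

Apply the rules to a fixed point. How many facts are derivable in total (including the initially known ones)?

Round 1 — (iv), (v), (ix), (x), derive A, G, F2, K.
Round 2 — (vii), (viii), derive E47, Q.
Round 3 — (iii), derive E.
Round 4 — (ii), derive S8.
Closure: {A, B9, C8, E, E47, F2, G, H1, K, L6, Q, R4, S8, T8, U8, V, W2} — 17 facts.

17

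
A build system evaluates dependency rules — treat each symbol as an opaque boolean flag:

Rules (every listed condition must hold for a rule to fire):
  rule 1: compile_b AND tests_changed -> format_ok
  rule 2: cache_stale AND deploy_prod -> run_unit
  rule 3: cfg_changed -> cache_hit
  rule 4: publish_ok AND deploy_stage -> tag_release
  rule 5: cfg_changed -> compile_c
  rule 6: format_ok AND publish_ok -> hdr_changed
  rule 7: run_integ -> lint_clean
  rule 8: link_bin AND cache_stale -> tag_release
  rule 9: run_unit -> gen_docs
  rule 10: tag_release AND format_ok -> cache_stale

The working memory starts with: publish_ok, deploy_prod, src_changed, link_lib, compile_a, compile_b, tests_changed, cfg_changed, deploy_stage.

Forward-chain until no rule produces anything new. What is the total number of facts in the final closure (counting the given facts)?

[1] rule 1 [compile_b AND tests_changed -> format_ok]; rule 3 [cfg_changed -> cache_hit]; rule 4 [publish_ok AND deploy_stage -> tag_release]; rule 5 [cfg_changed -> compile_c]. ⇒ new: format_ok, cache_hit, tag_release, compile_c.
[2] rule 6 [format_ok AND publish_ok -> hdr_changed]; rule 10 [tag_release AND format_ok -> cache_stale]. ⇒ new: hdr_changed, cache_stale.
[3] rule 2 [cache_stale AND deploy_prod -> run_unit]. ⇒ new: run_unit.
[4] rule 9 [run_unit -> gen_docs]. ⇒ new: gen_docs.
Closure: {cache_hit, cache_stale, cfg_changed, compile_a, compile_b, compile_c, deploy_prod, deploy_stage, format_ok, gen_docs, hdr_changed, link_lib, publish_ok, run_unit, src_changed, tag_release, tests_changed} — 17 facts.

17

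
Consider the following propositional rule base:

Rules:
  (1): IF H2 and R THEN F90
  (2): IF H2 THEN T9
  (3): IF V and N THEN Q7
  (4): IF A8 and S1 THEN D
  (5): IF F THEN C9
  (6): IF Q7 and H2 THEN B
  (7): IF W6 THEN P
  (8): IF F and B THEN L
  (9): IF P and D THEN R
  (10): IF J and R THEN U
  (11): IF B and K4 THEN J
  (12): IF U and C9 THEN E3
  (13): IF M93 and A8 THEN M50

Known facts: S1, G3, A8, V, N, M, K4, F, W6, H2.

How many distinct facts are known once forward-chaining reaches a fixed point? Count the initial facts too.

22

Round 1: (2) [IF H2 THEN T9]; (3) [IF V and N THEN Q7]; (4) [IF A8 and S1 THEN D]; (5) [IF F THEN C9]; (7) [IF W6 THEN P]. New: T9, Q7, D, C9, P.
Round 2: (6) [IF Q7 and H2 THEN B]; (9) [IF P and D THEN R]. New: B, R.
Round 3: (1) [IF H2 and R THEN F90]; (8) [IF F and B THEN L]; (11) [IF B and K4 THEN J]. New: F90, L, J.
Round 4: (10) [IF J and R THEN U]. New: U.
Round 5: (12) [IF U and C9 THEN E3]. New: E3.
Closure: {A8, B, C9, D, E3, F, F90, G3, H2, J, K4, L, M, N, P, Q7, R, S1, T9, U, V, W6} — 22 facts.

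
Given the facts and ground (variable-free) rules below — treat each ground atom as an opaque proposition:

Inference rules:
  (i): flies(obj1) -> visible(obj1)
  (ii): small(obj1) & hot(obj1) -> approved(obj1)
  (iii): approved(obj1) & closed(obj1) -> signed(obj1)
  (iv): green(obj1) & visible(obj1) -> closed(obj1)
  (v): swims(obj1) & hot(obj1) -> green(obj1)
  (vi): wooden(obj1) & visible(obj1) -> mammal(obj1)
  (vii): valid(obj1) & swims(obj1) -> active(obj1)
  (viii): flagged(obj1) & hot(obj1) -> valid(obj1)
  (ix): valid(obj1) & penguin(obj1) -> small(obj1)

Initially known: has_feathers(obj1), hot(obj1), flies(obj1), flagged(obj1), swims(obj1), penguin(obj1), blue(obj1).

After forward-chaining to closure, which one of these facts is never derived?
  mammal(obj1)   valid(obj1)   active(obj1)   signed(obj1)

mammal(obj1)

[1] (i) [flies(obj1) -> visible(obj1)]; (v) [swims(obj1) & hot(obj1) -> green(obj1)]; (viii) [flagged(obj1) & hot(obj1) -> valid(obj1)]. ⇒ new: visible(obj1), green(obj1), valid(obj1).
[2] (iv) [green(obj1) & visible(obj1) -> closed(obj1)]; (vii) [valid(obj1) & swims(obj1) -> active(obj1)]; (ix) [valid(obj1) & penguin(obj1) -> small(obj1)]. ⇒ new: closed(obj1), active(obj1), small(obj1).
[3] (ii) [small(obj1) & hot(obj1) -> approved(obj1)]. ⇒ new: approved(obj1).
[4] (iii) [approved(obj1) & closed(obj1) -> signed(obj1)]. ⇒ new: signed(obj1).
Derived: signed(obj1) (round 4), valid(obj1) (round 1), active(obj1) (round 2). mammal(obj1) never appears in any round.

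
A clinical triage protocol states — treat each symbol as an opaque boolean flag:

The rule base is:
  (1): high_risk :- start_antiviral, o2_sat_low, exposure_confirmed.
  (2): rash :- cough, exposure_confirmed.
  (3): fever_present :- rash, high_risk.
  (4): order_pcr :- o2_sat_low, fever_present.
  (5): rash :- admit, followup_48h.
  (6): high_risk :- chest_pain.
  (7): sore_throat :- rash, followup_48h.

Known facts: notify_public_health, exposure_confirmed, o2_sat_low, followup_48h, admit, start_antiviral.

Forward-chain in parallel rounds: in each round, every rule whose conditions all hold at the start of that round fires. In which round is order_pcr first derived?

Round 1: (1) [high_risk :- start_antiviral, o2_sat_low, exposure_confirmed.]; (5) [rash :- admit, followup_48h.]. New: high_risk, rash.
Round 2: (3) [fever_present :- rash, high_risk.]; (7) [sore_throat :- rash, followup_48h.]. New: fever_present, sore_throat.
Round 3: (4) [order_pcr :- o2_sat_low, fever_present.]. New: order_pcr.
order_pcr first appears in round 3.

3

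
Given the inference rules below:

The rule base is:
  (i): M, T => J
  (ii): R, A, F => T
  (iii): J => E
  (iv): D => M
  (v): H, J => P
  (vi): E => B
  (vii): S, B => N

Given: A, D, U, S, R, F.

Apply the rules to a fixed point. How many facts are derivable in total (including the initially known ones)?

Round 1 fires (ii), (iv), giving T, M.
Round 2 fires (i), giving J.
Round 3 fires (iii), giving E.
Round 4 fires (vi), giving B.
Round 5 fires (vii), giving N.
Closure: {A, B, D, E, F, J, M, N, R, S, T, U} — 12 facts.

12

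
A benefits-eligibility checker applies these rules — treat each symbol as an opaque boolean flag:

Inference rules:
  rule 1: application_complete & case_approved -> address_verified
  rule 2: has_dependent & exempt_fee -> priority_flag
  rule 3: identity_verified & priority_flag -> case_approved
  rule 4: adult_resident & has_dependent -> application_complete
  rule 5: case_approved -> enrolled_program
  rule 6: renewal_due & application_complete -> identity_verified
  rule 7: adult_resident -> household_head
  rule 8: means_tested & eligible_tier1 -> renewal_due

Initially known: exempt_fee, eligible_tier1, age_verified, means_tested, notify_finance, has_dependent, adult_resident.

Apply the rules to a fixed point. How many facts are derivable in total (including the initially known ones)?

15

Round 1 — rule 2, rule 4, rule 7, rule 8, derive priority_flag, application_complete, household_head, renewal_due.
Round 2 — rule 6, derive identity_verified.
Round 3 — rule 3, derive case_approved.
Round 4 — rule 1, rule 5, derive address_verified, enrolled_program.
Closure: {address_verified, adult_resident, age_verified, application_complete, case_approved, eligible_tier1, enrolled_program, exempt_fee, has_dependent, household_head, identity_verified, means_tested, notify_finance, priority_flag, renewal_due} — 15 facts.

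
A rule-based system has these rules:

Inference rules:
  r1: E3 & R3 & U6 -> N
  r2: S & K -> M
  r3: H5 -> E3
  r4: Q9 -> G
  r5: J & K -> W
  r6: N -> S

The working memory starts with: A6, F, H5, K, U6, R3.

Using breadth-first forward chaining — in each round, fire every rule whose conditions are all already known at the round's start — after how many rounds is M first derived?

4

[1] r3 [H5 -> E3]. ⇒ new: E3.
[2] r1 [E3 & R3 & U6 -> N]. ⇒ new: N.
[3] r6 [N -> S]. ⇒ new: S.
[4] r2 [S & K -> M]. ⇒ new: M.
M first appears in round 4.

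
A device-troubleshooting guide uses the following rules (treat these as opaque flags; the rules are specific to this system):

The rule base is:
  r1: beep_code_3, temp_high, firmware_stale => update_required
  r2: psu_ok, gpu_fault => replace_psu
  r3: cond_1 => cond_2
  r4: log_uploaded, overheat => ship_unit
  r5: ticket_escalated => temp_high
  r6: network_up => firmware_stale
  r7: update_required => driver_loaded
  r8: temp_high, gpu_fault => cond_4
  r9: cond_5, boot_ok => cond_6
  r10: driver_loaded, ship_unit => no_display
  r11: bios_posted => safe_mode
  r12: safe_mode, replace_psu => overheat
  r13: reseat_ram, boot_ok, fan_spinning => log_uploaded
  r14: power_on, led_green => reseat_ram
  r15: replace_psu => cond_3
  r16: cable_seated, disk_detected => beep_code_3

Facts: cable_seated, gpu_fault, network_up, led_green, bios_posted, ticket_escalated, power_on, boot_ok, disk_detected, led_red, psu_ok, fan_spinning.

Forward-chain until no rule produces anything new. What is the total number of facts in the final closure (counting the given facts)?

26

Round 1: r2 [psu_ok, gpu_fault => replace_psu]; r5 [ticket_escalated => temp_high]; r6 [network_up => firmware_stale]; r11 [bios_posted => safe_mode]; r14 [power_on, led_green => reseat_ram]; r16 [cable_seated, disk_detected => beep_code_3]. New: replace_psu, temp_high, firmware_stale, safe_mode, reseat_ram, beep_code_3.
Round 2: r1 [beep_code_3, temp_high, firmware_stale => update_required]; r8 [temp_high, gpu_fault => cond_4]; r12 [safe_mode, replace_psu => overheat]; r13 [reseat_ram, boot_ok, fan_spinning => log_uploaded]; r15 [replace_psu => cond_3]. New: update_required, cond_4, overheat, log_uploaded, cond_3.
Round 3: r4 [log_uploaded, overheat => ship_unit]; r7 [update_required => driver_loaded]. New: ship_unit, driver_loaded.
Round 4: r10 [driver_loaded, ship_unit => no_display]. New: no_display.
Closure: {beep_code_3, bios_posted, boot_ok, cable_seated, cond_3, cond_4, disk_detected, driver_loaded, fan_spinning, firmware_stale, gpu_fault, led_green, led_red, log_uploaded, network_up, no_display, overheat, power_on, psu_ok, replace_psu, reseat_ram, safe_mode, ship_unit, temp_high, ticket_escalated, update_required} — 26 facts.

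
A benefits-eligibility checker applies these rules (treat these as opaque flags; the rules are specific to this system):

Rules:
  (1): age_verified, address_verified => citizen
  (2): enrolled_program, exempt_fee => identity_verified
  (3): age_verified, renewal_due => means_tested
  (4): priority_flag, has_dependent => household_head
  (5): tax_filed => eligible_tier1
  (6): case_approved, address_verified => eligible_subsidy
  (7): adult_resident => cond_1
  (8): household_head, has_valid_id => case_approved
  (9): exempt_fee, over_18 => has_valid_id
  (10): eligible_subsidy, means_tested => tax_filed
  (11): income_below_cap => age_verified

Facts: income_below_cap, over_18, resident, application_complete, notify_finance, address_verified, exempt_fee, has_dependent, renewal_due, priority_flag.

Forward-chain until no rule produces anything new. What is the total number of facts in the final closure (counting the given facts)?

Round 1 fires (4), (9), (11), giving household_head, has_valid_id, age_verified.
Round 2 fires (1), (3), (8), giving citizen, means_tested, case_approved.
Round 3 fires (6), giving eligible_subsidy.
Round 4 fires (10), giving tax_filed.
Round 5 fires (5), giving eligible_tier1.
Closure: {address_verified, age_verified, application_complete, case_approved, citizen, eligible_subsidy, eligible_tier1, exempt_fee, has_dependent, has_valid_id, household_head, income_below_cap, means_tested, notify_finance, over_18, priority_flag, renewal_due, resident, tax_filed} — 19 facts.

19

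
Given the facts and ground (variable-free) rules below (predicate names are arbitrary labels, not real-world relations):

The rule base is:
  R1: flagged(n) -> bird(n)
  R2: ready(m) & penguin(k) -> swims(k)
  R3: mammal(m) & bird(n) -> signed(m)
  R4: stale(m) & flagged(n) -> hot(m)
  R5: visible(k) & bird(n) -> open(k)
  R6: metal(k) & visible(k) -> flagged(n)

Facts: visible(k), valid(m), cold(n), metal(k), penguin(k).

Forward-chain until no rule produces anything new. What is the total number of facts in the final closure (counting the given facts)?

Round 1: R6 [metal(k) & visible(k) -> flagged(n)]. New: flagged(n).
Round 2: R1 [flagged(n) -> bird(n)]. New: bird(n).
Round 3: R5 [visible(k) & bird(n) -> open(k)]. New: open(k).
Closure: {bird(n), cold(n), flagged(n), metal(k), open(k), penguin(k), valid(m), visible(k)} — 8 facts.

8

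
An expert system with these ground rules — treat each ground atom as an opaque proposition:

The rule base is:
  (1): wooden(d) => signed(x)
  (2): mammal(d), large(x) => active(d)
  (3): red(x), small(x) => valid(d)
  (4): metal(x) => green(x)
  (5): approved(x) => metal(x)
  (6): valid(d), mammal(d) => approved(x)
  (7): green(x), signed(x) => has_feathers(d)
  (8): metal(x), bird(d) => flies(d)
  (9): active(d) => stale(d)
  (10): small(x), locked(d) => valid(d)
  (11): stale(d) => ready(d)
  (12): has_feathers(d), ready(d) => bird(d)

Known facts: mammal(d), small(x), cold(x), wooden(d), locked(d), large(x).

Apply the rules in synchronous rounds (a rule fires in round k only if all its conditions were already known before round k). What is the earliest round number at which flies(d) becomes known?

Round 1 fires (1), (2), (10), giving signed(x), active(d), valid(d).
Round 2 fires (6), (9), giving approved(x), stale(d).
Round 3 fires (5), (11), giving metal(x), ready(d).
Round 4 fires (4), giving green(x).
Round 5 fires (7), giving has_feathers(d).
Round 6 fires (12), giving bird(d).
Round 7 fires (8), giving flies(d).
flies(d) first appears in round 7.

7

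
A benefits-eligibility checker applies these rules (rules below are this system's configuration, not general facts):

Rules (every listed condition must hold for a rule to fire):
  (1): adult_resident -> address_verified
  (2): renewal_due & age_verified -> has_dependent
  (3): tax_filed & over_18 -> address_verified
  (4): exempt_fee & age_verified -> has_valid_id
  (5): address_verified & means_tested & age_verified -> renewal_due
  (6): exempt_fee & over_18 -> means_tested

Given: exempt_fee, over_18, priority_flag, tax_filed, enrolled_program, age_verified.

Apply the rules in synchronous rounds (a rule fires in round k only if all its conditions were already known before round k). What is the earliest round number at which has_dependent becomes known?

3

Round 1 fires (3), (4), (6), giving address_verified, has_valid_id, means_tested.
Round 2 fires (5), giving renewal_due.
Round 3 fires (2), giving has_dependent.
has_dependent first appears in round 3.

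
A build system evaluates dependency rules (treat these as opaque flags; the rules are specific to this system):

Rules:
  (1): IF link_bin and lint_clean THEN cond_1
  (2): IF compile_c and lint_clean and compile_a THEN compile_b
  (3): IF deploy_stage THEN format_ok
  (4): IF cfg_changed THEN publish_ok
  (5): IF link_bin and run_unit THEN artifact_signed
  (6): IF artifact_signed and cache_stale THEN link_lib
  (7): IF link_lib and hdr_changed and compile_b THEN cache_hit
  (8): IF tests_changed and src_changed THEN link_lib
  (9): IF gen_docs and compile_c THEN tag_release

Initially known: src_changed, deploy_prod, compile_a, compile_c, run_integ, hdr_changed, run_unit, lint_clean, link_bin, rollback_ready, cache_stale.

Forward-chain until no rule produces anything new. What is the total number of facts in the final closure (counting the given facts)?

16

[1] (1) [IF link_bin and lint_clean THEN cond_1]; (2) [IF compile_c and lint_clean and compile_a THEN compile_b]; (5) [IF link_bin and run_unit THEN artifact_signed]. ⇒ new: cond_1, compile_b, artifact_signed.
[2] (6) [IF artifact_signed and cache_stale THEN link_lib]. ⇒ new: link_lib.
[3] (7) [IF link_lib and hdr_changed and compile_b THEN cache_hit]. ⇒ new: cache_hit.
Closure: {artifact_signed, cache_hit, cache_stale, compile_a, compile_b, compile_c, cond_1, deploy_prod, hdr_changed, link_bin, link_lib, lint_clean, rollback_ready, run_integ, run_unit, src_changed} — 16 facts.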